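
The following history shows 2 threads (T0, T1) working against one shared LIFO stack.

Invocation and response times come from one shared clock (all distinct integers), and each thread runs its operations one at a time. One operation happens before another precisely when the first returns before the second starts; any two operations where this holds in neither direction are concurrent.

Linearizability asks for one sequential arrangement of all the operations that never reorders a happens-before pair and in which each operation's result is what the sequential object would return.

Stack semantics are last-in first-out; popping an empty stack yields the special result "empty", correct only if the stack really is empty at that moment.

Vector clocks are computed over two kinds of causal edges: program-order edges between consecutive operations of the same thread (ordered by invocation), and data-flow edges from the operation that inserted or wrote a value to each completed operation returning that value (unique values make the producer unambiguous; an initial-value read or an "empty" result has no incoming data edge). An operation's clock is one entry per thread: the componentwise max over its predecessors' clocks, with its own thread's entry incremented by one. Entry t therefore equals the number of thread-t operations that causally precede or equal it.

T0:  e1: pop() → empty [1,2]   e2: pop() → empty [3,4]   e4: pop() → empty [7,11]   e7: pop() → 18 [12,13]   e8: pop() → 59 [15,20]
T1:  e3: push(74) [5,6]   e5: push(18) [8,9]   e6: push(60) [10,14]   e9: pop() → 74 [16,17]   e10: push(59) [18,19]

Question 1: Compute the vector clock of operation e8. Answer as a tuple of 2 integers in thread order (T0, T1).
Answer: (5, 5)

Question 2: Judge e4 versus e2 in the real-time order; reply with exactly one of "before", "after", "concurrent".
Answer: after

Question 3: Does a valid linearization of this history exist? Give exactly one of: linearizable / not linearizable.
not linearizable

events 1..10 are fine; event 11 — the response of e4 at time 11 — makes the prefix non-linearizable
all 2 real-time-respecting orders fail — 5 completed LIFO stack operations, no legal replay
no completion choice of the 1 pending operation (e6) rescues it — every subset was tried
e.g. e1, e2, e3, e4, e5 (pending dropped): illegal at step 4, since e4 pop() → empty cannot apply there
e.g. e1, e2, e3, e5, e4 (pending dropped): illegal at step 5, since e4 pop() → empty cannot apply there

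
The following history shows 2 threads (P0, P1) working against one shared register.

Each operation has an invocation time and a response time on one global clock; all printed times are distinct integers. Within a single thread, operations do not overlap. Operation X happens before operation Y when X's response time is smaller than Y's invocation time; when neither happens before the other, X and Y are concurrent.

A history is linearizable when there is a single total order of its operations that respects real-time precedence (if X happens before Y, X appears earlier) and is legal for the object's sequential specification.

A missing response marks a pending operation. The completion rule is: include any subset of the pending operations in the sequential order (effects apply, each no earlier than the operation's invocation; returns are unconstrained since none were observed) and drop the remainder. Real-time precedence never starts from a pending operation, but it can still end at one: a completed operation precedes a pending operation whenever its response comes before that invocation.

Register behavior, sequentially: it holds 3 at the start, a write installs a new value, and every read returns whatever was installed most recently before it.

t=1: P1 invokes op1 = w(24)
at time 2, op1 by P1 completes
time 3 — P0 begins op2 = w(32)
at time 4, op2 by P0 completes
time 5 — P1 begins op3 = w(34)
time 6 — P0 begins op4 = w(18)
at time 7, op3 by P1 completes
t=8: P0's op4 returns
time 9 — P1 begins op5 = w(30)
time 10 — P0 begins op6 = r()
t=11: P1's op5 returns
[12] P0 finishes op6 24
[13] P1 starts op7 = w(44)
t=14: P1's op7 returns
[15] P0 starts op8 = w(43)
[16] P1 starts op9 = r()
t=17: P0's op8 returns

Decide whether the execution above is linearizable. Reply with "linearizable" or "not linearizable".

not linearizable

the violation lands at event 12, op6's response at time 12: events 1..11 linearize, events 1..12 do not
every one of the 4 real-time-consistent orders over 6 completed register ops fails the sequential spec
for example op1, op2, op3, op4, op5, op6 fails at step 6: op6 r() → 24 is not legal there
for example op1, op2, op3, op4, op6, op5 fails at step 5: op6 r() → 24 is not legal there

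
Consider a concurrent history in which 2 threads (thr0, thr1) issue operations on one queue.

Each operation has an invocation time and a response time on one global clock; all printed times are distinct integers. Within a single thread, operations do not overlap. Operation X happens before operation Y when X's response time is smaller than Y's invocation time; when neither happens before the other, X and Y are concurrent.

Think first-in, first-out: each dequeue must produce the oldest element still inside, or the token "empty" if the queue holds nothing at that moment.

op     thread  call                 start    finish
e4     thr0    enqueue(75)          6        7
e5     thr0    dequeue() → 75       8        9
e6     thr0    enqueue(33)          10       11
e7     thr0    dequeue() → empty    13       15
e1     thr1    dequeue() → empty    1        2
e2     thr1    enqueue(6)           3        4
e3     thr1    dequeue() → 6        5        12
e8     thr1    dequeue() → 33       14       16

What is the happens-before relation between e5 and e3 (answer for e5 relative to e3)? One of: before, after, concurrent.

concurrent

e5 spans [8,9], e3 spans [5,12]
the intervals overlap in both directions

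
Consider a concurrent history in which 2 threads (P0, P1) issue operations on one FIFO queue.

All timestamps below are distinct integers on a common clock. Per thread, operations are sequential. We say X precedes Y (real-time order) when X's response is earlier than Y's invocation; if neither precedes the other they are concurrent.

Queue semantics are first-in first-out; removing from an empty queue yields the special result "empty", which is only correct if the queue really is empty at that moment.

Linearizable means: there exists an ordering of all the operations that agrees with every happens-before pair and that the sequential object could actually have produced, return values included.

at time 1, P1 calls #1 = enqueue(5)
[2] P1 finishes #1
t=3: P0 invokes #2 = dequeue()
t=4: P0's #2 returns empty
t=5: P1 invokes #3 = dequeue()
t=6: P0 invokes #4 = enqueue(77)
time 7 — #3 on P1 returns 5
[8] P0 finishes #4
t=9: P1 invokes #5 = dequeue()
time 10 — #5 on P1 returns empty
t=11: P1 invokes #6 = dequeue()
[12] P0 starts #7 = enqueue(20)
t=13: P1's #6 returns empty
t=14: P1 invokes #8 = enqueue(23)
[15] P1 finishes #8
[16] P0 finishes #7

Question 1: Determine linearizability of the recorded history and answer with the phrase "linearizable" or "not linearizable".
prefix check: 1..3 passes, 1..4 fails once #2's time-4 response joins
one real-time candidate order over the 2 completed operations — the FIFO queue replay rejects it
for example #1, #2 fails at step 2: #2 dequeue() → empty is not legal there

not linearizable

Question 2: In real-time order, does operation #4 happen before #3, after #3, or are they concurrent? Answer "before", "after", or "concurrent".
#4 spans [6,8], #3 spans [5,7]
the intervals overlap in both directions

concurrent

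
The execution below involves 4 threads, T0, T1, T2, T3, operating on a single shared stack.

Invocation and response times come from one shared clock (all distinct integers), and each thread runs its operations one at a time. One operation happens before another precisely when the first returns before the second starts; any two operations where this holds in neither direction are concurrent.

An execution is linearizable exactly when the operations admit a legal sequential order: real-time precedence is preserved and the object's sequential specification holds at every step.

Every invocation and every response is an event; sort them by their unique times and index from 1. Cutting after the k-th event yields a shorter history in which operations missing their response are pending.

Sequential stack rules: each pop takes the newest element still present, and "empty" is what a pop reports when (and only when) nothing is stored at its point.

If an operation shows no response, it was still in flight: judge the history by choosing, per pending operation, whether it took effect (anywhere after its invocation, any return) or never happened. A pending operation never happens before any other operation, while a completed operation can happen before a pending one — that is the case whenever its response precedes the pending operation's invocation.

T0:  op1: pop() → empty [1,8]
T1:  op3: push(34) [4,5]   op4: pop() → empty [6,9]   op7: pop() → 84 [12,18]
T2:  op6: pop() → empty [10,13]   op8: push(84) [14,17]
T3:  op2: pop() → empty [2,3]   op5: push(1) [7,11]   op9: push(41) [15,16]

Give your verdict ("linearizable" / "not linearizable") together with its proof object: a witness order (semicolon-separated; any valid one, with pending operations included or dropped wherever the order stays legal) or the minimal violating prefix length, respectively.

not linearizable — minimal violating prefix: 9 events

prefix check: 1..8 passes, 1..9 fails once op4's time-9 response joins
all 4 real-time-respecting orders fail — 4 completed stack operations, no legal replay
every completion of the 1 pending operation (op5) was checked; none linearizes
e.g. op1, op2, op3, op4 (pending dropped): illegal at step 4, since op4 pop() → empty cannot apply there
e.g. op2, op1, op3, op4 (pending dropped): illegal at step 4, since op4 pop() → empty cannot apply there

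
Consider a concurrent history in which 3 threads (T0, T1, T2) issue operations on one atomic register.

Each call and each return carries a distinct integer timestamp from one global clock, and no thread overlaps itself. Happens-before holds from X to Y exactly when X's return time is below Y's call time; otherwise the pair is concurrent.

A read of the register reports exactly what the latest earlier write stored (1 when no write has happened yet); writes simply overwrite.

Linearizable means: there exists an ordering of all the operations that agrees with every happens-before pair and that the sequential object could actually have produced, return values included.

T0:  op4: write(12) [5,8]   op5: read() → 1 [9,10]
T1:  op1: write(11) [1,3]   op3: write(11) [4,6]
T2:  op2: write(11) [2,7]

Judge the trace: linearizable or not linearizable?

not linearizable

through event 9 a valid linearization exists; event 10 (op5 responding at time 10) ends that
5 completed operations, 8 real-time-consistent orders — every atomic register replay fails
for example op1, op2, op3, op4, op5 fails at step 5: op5 read() → 1 is not legal there
for example op1, op2, op4, op3, op5 fails at step 5: op5 read() → 1 is not legal there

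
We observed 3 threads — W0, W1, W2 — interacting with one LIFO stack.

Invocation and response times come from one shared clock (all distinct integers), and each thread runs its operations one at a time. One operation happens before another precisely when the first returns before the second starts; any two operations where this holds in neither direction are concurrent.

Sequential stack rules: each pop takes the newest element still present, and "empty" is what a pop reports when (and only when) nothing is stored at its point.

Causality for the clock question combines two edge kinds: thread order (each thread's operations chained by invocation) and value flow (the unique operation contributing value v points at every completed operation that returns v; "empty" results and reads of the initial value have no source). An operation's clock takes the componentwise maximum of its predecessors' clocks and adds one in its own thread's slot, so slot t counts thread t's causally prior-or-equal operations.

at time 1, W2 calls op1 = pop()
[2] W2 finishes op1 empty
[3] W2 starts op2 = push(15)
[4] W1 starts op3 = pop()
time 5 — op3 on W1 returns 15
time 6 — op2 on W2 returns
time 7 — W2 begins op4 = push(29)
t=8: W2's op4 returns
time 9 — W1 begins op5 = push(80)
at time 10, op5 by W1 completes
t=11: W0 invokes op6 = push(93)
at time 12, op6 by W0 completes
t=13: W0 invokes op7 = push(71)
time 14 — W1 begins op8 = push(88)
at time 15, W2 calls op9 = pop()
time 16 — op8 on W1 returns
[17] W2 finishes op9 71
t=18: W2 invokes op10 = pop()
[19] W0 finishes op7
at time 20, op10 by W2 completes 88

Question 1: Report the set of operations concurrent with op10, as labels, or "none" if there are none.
op7

op10 spans [18,20]; an op avoiding the whole window 18..20 is ordered, any other is concurrent
op1 [1,2]: before
op2 [3,6]: before
op3 [4,5]: before
op4 [7,8]: before
op5 [9,10]: before
op6 [11,12]: before
op7 [13,19]: concurrent
op8 [14,16]: before
op9 [15,17]: before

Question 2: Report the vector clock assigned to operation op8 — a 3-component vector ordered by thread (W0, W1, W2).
(0, 3, 2)

VC(op1, invoked at 1): no causal predecessors; +1 on W2 → (0, 0, 1)
VC(op6, invoked at 11): no causal predecessors; +1 on W0 → (1, 0, 0)
VC(op2, invoked at 3): max of VC(op1)=(0, 0, 1), then +1 on thread W2 → (0, 0, 2)
VC(op7, invoked at 13): max of VC(op6)=(1, 0, 0), then +1 on thread W0 → (2, 0, 0)
VC(op4, invoked at 7): max of VC(op2)=(0, 0, 2), then +1 on thread W2 → (0, 0, 3)
VC(op3, invoked at 4): max of VC(op2)=(0, 0, 2), then +1 on thread W1 → (0, 1, 2)
VC(op5, invoked at 9): max of VC(op3)=(0, 1, 2), then +1 on thread W1 → (0, 2, 2)
VC(op8, invoked at 14): max of VC(op5)=(0, 2, 2), then +1 on thread W1 → (0, 3, 2)
VC(op9, invoked at 15): max of VC(op4)=(0, 0, 3), VC(op7)=(2, 0, 0), then +1 on thread W2 → (2, 0, 4)
VC(op10, invoked at 18): max of VC(op8)=(0, 3, 2), VC(op9)=(2, 0, 4), then +1 on thread W2 → (2, 3, 5)
target: VC(op8) = (0, 3, 2)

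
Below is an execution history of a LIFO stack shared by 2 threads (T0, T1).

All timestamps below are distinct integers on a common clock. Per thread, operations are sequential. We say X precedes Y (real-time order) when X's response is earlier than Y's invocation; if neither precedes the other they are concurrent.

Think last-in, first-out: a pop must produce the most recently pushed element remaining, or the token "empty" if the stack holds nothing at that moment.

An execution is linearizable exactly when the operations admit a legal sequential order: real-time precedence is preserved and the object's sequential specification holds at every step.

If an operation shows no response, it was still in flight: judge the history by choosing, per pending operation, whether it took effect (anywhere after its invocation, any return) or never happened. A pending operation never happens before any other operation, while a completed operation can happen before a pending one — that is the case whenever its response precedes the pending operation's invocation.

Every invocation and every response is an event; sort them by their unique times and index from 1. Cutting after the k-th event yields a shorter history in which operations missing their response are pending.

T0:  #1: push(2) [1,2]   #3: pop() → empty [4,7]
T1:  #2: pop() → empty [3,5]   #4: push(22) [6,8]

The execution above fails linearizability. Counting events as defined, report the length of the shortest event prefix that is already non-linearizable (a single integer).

events 1..6 are still linearizable — one witness is #1, #3, #2:
1. #1 push(2), leaving stack <2>
2. #3 pop() (pending, included), leaving stack <>
3. #2 pop() → empty, leaving stack <>
with event 7 included (#3 responding at time 7), all real-time-consistent orders fail
including or dropping the 1 pending operation (#4) in any combination fails
e.g. #1, #2, #3 (pending dropped): illegal at step 2, since #2 pop() → empty cannot apply there
e.g. #1, #3, #2 (pending dropped): illegal at step 2, since #3 pop() → empty cannot apply there

7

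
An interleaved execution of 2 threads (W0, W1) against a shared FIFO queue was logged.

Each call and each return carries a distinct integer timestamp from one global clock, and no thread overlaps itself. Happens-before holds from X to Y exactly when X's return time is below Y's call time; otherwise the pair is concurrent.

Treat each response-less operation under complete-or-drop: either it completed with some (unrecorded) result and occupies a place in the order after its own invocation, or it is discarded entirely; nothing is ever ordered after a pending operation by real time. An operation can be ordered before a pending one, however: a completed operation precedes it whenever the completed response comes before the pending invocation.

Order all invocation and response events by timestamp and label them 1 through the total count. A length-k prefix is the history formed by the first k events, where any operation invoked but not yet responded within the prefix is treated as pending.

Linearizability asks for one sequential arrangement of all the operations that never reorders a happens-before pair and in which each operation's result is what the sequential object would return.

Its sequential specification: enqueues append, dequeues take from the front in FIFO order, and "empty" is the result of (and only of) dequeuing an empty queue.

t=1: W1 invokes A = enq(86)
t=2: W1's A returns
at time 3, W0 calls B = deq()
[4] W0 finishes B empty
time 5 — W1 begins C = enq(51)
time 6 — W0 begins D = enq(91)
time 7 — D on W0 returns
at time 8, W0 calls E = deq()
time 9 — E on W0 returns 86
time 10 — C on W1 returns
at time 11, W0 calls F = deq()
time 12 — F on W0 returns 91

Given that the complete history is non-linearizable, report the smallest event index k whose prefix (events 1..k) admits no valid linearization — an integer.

4

events 1..3 are linearizable; a witness order is A:
after step 1 (A enq(86)): queue <86>
include event 4 — B responding at 4 — and every candidate order breaks
take A, B: step 2 already fails, because B deq() → empty cannot occur there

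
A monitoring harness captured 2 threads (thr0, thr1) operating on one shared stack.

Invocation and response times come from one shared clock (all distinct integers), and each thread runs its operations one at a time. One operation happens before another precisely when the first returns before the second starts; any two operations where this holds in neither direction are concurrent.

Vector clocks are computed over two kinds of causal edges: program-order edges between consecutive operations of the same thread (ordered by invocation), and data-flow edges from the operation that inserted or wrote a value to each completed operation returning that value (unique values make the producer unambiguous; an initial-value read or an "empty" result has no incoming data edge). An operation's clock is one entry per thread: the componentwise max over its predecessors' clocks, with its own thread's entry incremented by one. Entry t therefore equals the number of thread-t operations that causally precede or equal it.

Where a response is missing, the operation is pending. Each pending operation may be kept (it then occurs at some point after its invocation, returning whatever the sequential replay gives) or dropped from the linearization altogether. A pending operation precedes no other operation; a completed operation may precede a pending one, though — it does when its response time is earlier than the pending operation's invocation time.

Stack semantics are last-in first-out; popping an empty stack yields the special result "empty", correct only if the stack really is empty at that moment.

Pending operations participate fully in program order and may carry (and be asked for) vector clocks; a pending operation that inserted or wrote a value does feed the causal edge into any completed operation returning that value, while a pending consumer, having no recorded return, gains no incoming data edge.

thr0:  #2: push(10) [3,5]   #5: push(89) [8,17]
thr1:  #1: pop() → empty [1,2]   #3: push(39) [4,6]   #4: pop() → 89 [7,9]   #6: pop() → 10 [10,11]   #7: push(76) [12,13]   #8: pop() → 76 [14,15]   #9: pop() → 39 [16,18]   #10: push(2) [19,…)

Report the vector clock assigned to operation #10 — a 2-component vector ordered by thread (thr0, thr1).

(2, 8)

#1, invoked 1, has no incoming edges; only thr1's bump applies → (0, 1)
#2, invoked 3, has no incoming edges; only thr0's bump applies → (1, 0)
#3, invoked 4, takes VC(#1)=(0, 1) under max, adds 1 for thr1 → (0, 2)
#5, invoked 8, takes VC(#2)=(1, 0) under max, adds 1 for thr0 → (2, 0)
#4, invoked 7, takes VC(#3)=(0, 2), VC(#5)=(2, 0) under max, adds 1 for thr1 → (2, 3)
#6, invoked 10, takes VC(#2)=(1, 0), VC(#4)=(2, 3) under max, adds 1 for thr1 → (2, 4)
#7, invoked 12, takes VC(#6)=(2, 4) under max, adds 1 for thr1 → (2, 5)
#8, invoked 14, takes VC(#7)=(2, 5) under max, adds 1 for thr1 → (2, 6)
#9, invoked 16, takes VC(#3)=(0, 2), VC(#8)=(2, 6) under max, adds 1 for thr1 → (2, 7)
#10, invoked 19, takes VC(#9)=(2, 7) under max, adds 1 for thr1 → (2, 8)
target: VC(#10) = (2, 8)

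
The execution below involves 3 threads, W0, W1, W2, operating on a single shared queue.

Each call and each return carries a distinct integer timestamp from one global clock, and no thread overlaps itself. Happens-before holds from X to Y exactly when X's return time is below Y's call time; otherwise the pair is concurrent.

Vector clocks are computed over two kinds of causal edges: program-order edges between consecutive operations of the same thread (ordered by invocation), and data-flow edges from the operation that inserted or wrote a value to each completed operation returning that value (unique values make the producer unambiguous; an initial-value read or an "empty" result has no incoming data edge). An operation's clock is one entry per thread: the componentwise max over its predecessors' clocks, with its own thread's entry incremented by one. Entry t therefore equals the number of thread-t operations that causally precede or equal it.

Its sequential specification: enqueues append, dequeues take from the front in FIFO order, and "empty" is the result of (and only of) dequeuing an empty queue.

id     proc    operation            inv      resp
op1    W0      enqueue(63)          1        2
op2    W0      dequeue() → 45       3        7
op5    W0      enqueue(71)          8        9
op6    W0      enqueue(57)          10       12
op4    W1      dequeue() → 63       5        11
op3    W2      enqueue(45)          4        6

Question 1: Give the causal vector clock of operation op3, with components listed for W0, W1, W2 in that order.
(0, 0, 1)

invoked at 4, op3 has no predecessors; its own W2 bump gives (0, 0, 1)
invoked at 1, op1 has no predecessors; its own W0 bump gives (1, 0, 0)
merge at op4 (invoked 5): VC(op1)=(1, 0, 0), own-thread bump on W1 → (1, 1, 0)
merge at op2 (invoked 3): VC(op1)=(1, 0, 0), VC(op3)=(0, 0, 1), own-thread bump on W0 → (2, 0, 1)
merge at op5 (invoked 8): VC(op2)=(2, 0, 1), own-thread bump on W0 → (3, 0, 1)
merge at op6 (invoked 10): VC(op5)=(3, 0, 1), own-thread bump on W0 → (4, 0, 1)
target: VC(op3) = (0, 0, 1)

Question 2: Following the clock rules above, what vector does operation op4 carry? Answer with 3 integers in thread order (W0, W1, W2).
(1, 1, 0)

root op op3, invoked 4: fresh clock plus W2's own tick → (0, 0, 1)
root op op1, invoked 1: fresh clock plus W0's own tick → (1, 0, 0)
from VC(op1)=(1, 0, 0), op4 (invoked 5) maxes components and bumps W1 → (1, 1, 0)
from VC(op1)=(1, 0, 0), VC(op3)=(0, 0, 1), op2 (invoked 3) maxes components and bumps W0 → (2, 0, 1)
from VC(op2)=(2, 0, 1), op5 (invoked 8) maxes components and bumps W0 → (3, 0, 1)
from VC(op5)=(3, 0, 1), op6 (invoked 10) maxes components and bumps W0 → (4, 0, 1)
target: VC(op4) = (1, 1, 0)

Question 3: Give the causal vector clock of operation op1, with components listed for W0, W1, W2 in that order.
(1, 0, 0)

op3, invoked 4, has no incoming edges; only W2's bump applies → (0, 0, 1)
op1, invoked 1, has no incoming edges; only W0's bump applies → (1, 0, 0)
op4, invoked 5, takes VC(op1)=(1, 0, 0) under max, adds 1 for W1 → (1, 1, 0)
op2, invoked 3, takes VC(op1)=(1, 0, 0), VC(op3)=(0, 0, 1) under max, adds 1 for W0 → (2, 0, 1)
op5, invoked 8, takes VC(op2)=(2, 0, 1) under max, adds 1 for W0 → (3, 0, 1)
op6, invoked 10, takes VC(op5)=(3, 0, 1) under max, adds 1 for W0 → (4, 0, 1)
target: VC(op1) = (1, 0, 0)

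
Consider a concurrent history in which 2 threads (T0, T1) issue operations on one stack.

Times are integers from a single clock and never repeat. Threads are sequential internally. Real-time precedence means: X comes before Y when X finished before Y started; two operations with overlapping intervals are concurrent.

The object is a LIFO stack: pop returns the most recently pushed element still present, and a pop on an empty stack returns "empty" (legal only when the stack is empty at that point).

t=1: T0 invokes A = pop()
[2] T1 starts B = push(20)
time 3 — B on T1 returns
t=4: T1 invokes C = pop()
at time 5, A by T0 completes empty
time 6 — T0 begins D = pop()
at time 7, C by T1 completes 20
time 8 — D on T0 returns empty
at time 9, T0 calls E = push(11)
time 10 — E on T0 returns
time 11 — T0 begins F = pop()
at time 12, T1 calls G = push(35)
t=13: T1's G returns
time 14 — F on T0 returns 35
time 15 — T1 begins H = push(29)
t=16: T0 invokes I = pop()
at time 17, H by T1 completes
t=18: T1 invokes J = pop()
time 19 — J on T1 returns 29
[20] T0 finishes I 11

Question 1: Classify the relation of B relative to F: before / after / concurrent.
Answer: before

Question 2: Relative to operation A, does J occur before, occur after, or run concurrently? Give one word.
Answer: after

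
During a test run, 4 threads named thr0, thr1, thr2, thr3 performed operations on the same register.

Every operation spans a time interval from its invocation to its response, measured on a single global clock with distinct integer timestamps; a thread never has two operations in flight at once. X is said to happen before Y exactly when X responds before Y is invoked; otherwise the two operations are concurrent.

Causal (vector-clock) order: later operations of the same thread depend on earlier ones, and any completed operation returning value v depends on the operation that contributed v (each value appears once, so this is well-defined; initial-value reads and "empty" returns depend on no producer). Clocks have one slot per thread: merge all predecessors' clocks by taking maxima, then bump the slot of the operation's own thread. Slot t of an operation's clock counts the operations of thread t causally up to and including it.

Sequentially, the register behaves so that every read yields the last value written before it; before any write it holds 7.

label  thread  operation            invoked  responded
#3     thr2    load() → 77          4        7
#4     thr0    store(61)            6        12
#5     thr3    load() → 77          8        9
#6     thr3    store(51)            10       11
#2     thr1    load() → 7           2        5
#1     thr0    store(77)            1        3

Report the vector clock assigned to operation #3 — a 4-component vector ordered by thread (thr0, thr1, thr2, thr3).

root op #2, invoked 2: fresh clock plus thr1's own tick → (0, 1, 0, 0)
root op #1, invoked 1: fresh clock plus thr0's own tick → (1, 0, 0, 0)
VC(#5, invoked at 8): max of VC(#1)=(1, 0, 0, 0), then +1 on thread thr3 → (1, 0, 0, 1)
VC(#3, invoked at 4): max of VC(#1)=(1, 0, 0, 0), then +1 on thread thr2 → (1, 0, 1, 0)
VC(#4, invoked at 6): max of VC(#1)=(1, 0, 0, 0), then +1 on thread thr0 → (2, 0, 0, 0)
VC(#6, invoked at 10): max of VC(#5)=(1, 0, 0, 1), then +1 on thread thr3 → (1, 0, 0, 2)
target: VC(#3) = (1, 0, 1, 0)

(1, 0, 1, 0)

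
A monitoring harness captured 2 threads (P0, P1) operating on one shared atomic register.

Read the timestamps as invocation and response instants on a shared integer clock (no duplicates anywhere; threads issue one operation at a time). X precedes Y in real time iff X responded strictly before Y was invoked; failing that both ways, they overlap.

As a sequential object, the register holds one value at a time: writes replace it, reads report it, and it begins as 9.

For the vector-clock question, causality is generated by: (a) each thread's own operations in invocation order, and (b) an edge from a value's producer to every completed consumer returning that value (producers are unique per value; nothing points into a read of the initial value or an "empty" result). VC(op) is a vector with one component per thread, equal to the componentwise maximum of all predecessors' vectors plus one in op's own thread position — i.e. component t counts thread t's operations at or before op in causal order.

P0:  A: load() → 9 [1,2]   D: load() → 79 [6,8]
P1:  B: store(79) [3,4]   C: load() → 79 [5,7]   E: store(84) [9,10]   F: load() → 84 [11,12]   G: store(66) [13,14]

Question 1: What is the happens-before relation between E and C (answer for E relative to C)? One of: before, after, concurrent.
Answer: after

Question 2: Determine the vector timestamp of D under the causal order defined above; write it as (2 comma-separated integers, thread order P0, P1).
Answer: (2, 1)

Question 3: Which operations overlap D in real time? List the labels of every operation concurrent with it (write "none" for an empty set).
Answer: C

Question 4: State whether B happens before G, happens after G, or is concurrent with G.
Answer: before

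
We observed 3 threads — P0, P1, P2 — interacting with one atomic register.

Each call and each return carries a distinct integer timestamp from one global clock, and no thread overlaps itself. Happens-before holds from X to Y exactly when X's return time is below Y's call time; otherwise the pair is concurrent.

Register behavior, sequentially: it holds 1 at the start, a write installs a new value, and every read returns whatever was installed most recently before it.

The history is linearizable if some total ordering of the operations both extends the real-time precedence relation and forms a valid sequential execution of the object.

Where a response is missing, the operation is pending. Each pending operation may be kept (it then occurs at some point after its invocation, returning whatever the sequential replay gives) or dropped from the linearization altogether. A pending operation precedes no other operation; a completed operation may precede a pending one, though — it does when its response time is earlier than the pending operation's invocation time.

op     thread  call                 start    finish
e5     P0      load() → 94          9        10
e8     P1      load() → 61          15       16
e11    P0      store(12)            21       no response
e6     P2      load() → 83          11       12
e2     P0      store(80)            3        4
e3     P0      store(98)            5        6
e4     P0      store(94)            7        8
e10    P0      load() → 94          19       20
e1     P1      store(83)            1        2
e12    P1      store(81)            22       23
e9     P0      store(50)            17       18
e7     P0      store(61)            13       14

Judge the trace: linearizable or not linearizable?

cut after 11 events: linearizable; cut after 12 events (e6 responds, time 12): not linearizable
exhaustive check: the 6 completed atomic register ops admit one real-time order; illegal
take e1, e2, e3, e4, e5, e6: step 6 already fails, because e6 load() → 83 cannot occur there

not linearizable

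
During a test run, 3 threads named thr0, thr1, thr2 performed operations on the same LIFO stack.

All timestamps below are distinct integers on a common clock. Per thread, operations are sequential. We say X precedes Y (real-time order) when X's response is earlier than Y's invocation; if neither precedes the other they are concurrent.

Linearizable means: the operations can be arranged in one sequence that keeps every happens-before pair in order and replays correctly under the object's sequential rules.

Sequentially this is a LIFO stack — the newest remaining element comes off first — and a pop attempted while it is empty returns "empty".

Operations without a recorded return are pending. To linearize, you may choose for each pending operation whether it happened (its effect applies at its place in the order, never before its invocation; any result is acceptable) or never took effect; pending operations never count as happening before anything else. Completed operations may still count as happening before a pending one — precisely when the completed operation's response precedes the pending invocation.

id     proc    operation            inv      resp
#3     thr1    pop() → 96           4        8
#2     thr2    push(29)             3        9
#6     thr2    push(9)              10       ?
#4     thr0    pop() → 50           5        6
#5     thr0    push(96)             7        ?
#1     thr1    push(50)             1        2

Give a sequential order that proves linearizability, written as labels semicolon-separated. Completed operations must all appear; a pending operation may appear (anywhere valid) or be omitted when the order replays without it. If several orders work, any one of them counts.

#1; #4; #2; #5; #3

after step 1 (#1 push(50)): stack <50>
after step 2 (#4 pop() → 50): stack <>
after step 3 (#2 push(29)): stack <29>
after step 4 (#5 push(96) (pending, included)): stack <29,96>
after step 5 (#3 pop() → 96): stack <29>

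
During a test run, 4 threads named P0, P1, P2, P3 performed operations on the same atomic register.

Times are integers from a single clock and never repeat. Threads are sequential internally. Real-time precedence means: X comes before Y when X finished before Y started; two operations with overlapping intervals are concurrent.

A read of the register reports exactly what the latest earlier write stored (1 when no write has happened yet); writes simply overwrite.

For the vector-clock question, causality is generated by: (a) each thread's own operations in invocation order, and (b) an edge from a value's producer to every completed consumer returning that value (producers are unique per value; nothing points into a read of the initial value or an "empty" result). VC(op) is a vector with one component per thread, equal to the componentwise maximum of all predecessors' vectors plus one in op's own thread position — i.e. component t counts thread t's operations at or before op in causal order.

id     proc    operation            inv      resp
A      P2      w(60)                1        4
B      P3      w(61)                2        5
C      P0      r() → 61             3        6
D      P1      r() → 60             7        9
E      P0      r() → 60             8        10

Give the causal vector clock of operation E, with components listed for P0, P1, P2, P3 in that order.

root op B, invoked 2: fresh clock plus P3's own tick → (0, 0, 0, 1)
root op A, invoked 1: fresh clock plus P2's own tick → (0, 0, 1, 0)
D (invocation 7): componentwise max over VC(A)=(0, 0, 1, 0), +1 at P1, giving (0, 1, 1, 0)
C (invocation 3): componentwise max over VC(B)=(0, 0, 0, 1), +1 at P0, giving (1, 0, 0, 1)
E (invocation 8): componentwise max over VC(A)=(0, 0, 1, 0), VC(C)=(1, 0, 0, 1), +1 at P0, giving (2, 0, 1, 1)
target: VC(E) = (2, 0, 1, 1)

(2, 0, 1, 1)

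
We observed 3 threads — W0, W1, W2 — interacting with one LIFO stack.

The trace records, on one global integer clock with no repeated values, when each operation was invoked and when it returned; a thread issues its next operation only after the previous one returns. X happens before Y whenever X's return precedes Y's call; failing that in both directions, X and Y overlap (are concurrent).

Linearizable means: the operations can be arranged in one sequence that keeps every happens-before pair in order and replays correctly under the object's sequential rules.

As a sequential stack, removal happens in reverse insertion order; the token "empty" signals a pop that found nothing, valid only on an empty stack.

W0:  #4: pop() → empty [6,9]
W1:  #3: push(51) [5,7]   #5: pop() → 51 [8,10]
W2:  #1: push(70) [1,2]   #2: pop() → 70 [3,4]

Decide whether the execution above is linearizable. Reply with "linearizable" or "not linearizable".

linearizable

one valid linearization: #1, #2, #3, #5, #4
1. #1 push(70), leaving stack <70>
2. #2 pop() → 70, leaving stack <>
3. #3 push(51), leaving stack <51>
4. #5 pop() → 51, leaving stack <>
5. #4 pop() → empty, leaving stack <>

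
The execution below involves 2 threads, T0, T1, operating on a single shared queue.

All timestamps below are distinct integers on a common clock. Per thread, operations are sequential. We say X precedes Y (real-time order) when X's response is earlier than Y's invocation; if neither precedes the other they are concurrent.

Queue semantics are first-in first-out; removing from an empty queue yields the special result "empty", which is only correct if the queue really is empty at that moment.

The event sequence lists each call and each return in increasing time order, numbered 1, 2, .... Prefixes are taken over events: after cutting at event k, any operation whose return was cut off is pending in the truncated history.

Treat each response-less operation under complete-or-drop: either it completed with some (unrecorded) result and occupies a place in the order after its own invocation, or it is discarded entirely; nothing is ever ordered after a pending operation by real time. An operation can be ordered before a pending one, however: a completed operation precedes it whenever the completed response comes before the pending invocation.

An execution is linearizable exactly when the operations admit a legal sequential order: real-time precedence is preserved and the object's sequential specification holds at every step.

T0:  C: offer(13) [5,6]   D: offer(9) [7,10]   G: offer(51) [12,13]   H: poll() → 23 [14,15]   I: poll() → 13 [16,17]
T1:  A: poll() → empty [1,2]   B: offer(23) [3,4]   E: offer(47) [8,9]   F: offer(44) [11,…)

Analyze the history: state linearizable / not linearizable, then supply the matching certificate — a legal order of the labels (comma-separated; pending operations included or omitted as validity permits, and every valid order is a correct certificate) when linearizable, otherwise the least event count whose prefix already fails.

linearizable — witness: A, B, C, D, E, F, G, H, I

step 1: A poll() → empty — queue <>
step 2: B offer(23) — queue <23>
step 3: C offer(13) — queue <23,13>
step 4: D offer(9) — queue <23,13,9>
step 5: E offer(47) — queue <23,13,9,47>
step 6: F offer(44) (pending, included) — queue <23,13,9,47,44>
step 7: G offer(51) — queue <23,13,9,47,44,51>
step 8: H poll() → 23 — queue <13,9,47,44,51>
step 9: I poll() → 13 — queue <9,47,44,51>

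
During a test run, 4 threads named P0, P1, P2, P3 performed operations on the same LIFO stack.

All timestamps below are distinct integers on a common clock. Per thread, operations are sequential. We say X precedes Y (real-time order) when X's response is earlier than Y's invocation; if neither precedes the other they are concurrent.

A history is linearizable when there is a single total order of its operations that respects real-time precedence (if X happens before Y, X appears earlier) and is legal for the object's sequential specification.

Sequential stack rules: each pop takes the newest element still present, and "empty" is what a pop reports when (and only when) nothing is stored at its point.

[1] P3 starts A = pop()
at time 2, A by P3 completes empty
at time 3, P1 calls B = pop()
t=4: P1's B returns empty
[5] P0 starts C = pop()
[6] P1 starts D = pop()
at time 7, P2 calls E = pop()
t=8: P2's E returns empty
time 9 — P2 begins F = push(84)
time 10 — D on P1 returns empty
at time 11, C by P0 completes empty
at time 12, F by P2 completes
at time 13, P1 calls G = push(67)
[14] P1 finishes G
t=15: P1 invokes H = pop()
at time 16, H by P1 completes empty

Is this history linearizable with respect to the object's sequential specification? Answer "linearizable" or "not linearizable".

through event 15 a valid linearization exists; event 16 (H responding at time 16) ends that
8 completed operations, 12 real-time-consistent orders — every LIFO stack replay fails
sample order A, B, C, D, E, F, G, H stalls at step 8 — H pop() → empty has no legal effect
sample order A, B, C, E, D, F, G, H stalls at step 8 — H pop() → empty has no legal effect

not linearizable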